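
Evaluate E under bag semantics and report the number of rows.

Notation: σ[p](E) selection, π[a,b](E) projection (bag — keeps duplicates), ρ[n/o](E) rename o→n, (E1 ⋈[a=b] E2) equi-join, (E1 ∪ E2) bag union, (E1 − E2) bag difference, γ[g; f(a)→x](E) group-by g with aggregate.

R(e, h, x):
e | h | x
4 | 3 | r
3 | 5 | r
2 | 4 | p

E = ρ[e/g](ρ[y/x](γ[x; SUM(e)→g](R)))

Row counts bottom-up:
  R → 3
  γ[x; SUM(e)→g](R) → 2
  ρ[y/x](γ[x; SUM(e)→g](R)) → 2
  ρ[e/g](ρ[y/x](γ[x; SUM(e)→g](R))) → 2

|E| = 2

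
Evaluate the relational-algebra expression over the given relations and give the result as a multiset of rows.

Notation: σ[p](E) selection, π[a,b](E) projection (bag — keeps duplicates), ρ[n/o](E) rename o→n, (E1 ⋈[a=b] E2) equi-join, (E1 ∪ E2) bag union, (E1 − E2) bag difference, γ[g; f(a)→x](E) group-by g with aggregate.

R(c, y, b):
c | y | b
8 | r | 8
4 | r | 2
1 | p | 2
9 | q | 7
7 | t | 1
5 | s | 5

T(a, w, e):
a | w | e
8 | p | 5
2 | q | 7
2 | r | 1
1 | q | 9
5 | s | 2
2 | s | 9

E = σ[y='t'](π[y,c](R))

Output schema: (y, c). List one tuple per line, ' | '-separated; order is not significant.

Per-node cardinality:
  R → 6
  π[y,c](R) → 6
  σ[y='t'](π[y,c](R)) → 1

== RESULT ==
y | c
t | 7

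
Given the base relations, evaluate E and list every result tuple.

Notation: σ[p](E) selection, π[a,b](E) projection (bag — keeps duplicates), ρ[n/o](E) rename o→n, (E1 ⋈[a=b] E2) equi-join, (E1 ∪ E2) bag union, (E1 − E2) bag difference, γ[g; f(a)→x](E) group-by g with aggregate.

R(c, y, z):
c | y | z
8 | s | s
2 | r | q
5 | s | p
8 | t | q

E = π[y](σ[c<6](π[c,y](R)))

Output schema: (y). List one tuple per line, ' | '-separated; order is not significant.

Subexpression sizes:
  R → 4
  π[c,y](R) → 4
  σ[c<6](π[c,y](R)) → 2
  π[y](σ[c<6](π[c,y](R))) → 2

== RESULT ==
y
r
s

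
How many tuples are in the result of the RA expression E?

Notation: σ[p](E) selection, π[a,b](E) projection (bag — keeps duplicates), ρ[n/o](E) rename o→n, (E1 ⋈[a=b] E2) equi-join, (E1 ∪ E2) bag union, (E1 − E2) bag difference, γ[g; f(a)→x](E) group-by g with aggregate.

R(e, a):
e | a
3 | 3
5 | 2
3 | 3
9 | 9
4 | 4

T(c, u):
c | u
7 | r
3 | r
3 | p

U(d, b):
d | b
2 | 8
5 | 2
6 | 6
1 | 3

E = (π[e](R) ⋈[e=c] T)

Per-node cardinality:
  R → 5
  π[e](R) → 5
  T → 3
  (π[e](R) ⋈[e=c] T) → 4

|E| = 4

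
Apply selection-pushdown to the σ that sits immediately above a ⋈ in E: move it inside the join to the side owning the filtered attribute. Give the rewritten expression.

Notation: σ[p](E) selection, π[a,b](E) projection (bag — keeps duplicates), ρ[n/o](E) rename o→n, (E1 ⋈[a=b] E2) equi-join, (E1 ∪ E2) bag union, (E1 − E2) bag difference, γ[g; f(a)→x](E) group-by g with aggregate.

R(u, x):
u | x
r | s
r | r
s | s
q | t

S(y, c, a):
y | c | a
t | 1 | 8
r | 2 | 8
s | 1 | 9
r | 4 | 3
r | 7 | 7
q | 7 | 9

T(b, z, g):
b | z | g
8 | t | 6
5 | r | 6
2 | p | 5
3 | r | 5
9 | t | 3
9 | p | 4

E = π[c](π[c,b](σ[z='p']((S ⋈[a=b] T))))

σ filters on z, owned by the right side.
E' = π[c](π[c,b]((S ⋈[a=b] σ[z='p'](T))))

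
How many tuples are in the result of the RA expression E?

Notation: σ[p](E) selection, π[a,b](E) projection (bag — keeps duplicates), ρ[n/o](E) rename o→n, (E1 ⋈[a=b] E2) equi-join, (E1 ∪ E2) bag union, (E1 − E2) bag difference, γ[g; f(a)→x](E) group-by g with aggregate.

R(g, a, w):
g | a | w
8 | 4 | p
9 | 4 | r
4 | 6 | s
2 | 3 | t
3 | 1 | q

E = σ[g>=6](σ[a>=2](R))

Row counts bottom-up:
  R → 5
  σ[a>=2](R) → 4
  σ[g>=6](σ[a>=2](R)) → 2

|E| = 2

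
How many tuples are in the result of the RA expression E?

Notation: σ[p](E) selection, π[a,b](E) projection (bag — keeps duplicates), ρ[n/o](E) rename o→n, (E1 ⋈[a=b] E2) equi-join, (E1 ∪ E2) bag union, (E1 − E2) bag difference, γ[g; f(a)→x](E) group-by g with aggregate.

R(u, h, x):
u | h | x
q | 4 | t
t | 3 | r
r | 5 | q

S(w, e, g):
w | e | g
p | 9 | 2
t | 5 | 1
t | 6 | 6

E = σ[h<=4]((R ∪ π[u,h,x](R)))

Per-node cardinality:
  R → 3
  R → 3
  π[u,h,x](R) → 3
  (R ∪ π[u,h,x](R)) → 6
  σ[h<=4]((R ∪ π[u,h,x](R))) → 4

|E| = 4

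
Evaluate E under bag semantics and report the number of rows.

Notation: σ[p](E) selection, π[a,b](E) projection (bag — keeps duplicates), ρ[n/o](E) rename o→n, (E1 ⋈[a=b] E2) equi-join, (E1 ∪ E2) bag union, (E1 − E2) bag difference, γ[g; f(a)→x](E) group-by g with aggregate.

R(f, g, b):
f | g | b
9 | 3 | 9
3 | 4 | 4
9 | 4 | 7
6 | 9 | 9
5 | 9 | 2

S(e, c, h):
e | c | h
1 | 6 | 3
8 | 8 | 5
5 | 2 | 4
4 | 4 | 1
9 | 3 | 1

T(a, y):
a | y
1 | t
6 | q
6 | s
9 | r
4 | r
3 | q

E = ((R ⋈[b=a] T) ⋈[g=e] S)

Stepwise |·|:
  R → 5
  T → 6
  (R ⋈[b=a] T) → 3
  S → 5
  ((R ⋈[b=a] T) ⋈[g=e] S) → 2

|E| = 2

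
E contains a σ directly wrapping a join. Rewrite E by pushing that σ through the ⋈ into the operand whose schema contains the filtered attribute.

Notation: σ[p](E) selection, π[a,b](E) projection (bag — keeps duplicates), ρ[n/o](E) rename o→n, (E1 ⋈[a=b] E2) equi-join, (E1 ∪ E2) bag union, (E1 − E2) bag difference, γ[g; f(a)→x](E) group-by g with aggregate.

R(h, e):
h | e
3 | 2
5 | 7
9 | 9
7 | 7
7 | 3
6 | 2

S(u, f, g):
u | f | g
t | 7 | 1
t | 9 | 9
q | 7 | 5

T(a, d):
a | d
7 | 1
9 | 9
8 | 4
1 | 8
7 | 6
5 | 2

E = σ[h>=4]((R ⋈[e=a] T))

σ filters on h, owned by the left side.
E' = (σ[h>=4](R) ⋈[e=a] T)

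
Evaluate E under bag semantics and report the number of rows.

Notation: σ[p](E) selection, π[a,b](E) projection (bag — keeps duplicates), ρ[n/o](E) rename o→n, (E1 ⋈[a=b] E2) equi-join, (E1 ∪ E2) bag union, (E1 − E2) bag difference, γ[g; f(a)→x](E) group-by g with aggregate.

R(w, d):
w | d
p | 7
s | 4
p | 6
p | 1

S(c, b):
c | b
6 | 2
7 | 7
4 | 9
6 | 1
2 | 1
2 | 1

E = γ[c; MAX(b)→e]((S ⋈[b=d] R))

Row counts bottom-up:
  S → 6
  R → 4
  (S ⋈[b=d] R) → 4
  γ[c; MAX(b)→e]((S ⋈[b=d] R)) → 3

|E| = 3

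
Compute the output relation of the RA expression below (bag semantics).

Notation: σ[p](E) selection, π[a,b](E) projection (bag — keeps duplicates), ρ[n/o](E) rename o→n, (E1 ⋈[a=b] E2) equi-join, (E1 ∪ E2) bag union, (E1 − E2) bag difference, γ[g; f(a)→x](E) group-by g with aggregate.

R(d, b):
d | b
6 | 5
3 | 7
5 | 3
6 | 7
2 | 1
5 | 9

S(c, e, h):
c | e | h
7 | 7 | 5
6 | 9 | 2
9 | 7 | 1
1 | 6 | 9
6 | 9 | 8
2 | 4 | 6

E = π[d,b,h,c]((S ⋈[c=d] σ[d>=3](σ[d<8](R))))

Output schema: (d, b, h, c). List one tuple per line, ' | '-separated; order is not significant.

Per-node cardinality:
  S → 6
  R → 6
  σ[d<8](R) → 6
  σ[d>=3](σ[d<8](R)) → 5
  (S ⋈[c=d] σ[d>=3](σ[d<8](R))) → 4
  π[d,b,h,c]((S ⋈[c=d] σ[d>=3](σ[d<8](R)))) → 4

== RESULT ==
d | b | h | c
6 | 5 | 2 | 6
6 | 5 | 8 | 6
6 | 7 | 2 | 6
6 | 7 | 8 | 6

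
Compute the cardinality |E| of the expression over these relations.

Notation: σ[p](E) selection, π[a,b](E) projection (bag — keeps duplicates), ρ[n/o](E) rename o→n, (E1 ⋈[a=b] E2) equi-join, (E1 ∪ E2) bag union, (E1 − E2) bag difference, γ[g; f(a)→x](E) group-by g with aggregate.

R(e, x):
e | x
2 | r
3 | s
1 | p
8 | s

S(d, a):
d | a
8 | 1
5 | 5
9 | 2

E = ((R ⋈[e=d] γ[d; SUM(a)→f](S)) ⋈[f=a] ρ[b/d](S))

Row counts bottom-up:
  R → 4
  S → 3
  γ[d; SUM(a)→f](S) → 3
  (R ⋈[e=d] γ[d; SUM(a)→f](S)) → 1
  S → 3
  ρ[b/d](S) → 3
  ((R ⋈[e=d] γ[d; SUM(a)→f](S)) ⋈[f=a] ρ[b/d](S)) → 1

|E| = 1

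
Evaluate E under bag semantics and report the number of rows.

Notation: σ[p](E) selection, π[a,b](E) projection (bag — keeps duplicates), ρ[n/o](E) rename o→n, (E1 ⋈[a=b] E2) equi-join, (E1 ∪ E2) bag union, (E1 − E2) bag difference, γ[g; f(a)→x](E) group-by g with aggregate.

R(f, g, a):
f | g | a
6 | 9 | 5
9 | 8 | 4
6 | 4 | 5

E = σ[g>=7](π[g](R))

Row counts bottom-up:
  R → 3
  π[g](R) → 3
  σ[g>=7](π[g](R)) → 2

|E| = 2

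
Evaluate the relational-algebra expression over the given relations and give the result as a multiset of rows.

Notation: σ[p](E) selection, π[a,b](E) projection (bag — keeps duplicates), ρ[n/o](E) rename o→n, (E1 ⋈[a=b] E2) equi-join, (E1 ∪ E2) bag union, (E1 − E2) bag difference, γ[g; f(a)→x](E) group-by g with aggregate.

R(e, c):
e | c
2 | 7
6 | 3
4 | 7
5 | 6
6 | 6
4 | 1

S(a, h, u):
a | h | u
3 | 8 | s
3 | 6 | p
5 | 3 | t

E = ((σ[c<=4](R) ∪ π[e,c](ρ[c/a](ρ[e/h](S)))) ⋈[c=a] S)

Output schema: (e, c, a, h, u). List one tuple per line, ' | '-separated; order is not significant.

Stepwise |·|:
  R → 6
  σ[c<=4](R) → 2
  S → 3
  ρ[e/h](S) → 3
  ρ[c/a](ρ[e/h](S)) → 3
  π[e,c](ρ[c/a](ρ[e/h](S))) → 3
  (σ[c<=4](R) ∪ π[e,c](ρ[c/a](ρ[e/h](S)))) → 5
  S → 3
  ((σ[c<=4](R) ∪ π[e,c](ρ[c/a](ρ[e/h](S)))) ⋈[c=a] S) → 7

== RESULT ==
e | c | a | h | u
3 | 5 | 5 | 3 | t
6 | 3 | 3 | 6 | p
6 | 3 | 3 | 6 | p
6 | 3 | 3 | 8 | s
6 | 3 | 3 | 8 | s
8 | 3 | 3 | 6 | p
8 | 3 | 3 | 8 | s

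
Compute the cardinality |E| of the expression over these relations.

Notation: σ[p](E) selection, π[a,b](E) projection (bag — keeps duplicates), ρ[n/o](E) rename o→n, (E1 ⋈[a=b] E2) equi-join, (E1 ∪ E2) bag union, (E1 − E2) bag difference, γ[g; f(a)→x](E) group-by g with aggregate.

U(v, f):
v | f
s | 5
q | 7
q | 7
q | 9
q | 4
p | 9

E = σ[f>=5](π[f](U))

Row counts bottom-up:
  U → 6
  π[f](U) → 6
  σ[f>=5](π[f](U)) → 5

|E| = 5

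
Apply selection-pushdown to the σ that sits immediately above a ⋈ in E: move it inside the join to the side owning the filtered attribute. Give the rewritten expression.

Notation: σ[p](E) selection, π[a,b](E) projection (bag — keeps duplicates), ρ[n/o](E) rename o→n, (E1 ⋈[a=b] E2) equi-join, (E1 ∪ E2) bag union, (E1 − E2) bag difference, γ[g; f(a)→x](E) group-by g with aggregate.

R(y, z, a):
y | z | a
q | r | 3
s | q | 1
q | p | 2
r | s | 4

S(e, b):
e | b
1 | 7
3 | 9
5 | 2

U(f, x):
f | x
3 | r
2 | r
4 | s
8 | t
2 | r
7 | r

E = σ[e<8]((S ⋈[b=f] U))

σ filters on e, owned by the left side.
E' = (σ[e<8](S) ⋈[b=f] U)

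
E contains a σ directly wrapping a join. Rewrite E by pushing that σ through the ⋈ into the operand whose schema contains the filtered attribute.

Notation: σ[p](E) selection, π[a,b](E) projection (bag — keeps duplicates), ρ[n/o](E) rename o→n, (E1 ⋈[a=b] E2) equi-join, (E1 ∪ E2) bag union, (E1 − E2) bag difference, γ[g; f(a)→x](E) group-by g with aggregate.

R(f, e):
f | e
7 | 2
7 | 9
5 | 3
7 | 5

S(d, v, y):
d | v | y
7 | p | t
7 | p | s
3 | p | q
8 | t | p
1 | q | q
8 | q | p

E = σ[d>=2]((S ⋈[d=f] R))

σ filters on d, owned by the left side.
E' = (σ[d>=2](S) ⋈[d=f] R)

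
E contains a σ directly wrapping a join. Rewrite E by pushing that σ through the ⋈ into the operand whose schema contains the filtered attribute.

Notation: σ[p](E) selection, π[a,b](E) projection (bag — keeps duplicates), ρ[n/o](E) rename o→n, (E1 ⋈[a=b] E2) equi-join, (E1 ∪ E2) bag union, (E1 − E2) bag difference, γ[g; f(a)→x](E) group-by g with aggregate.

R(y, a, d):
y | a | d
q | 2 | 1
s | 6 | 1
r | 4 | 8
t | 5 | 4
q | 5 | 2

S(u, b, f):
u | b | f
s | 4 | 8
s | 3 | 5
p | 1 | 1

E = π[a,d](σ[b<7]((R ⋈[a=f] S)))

σ filters on b, owned by the right side.
E' = π[a,d]((R ⋈[a=f] σ[b<7](S)))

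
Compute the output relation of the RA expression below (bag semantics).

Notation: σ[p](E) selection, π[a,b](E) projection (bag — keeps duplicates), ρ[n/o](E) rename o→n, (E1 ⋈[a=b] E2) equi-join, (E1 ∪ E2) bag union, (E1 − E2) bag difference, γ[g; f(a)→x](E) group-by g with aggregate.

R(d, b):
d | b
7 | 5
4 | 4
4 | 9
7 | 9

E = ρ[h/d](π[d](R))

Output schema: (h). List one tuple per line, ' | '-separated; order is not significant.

Per-node cardinality:
  R → 4
  π[d](R) → 4
  ρ[h/d](π[d](R)) → 4

== RESULT ==
h
4
4
7
7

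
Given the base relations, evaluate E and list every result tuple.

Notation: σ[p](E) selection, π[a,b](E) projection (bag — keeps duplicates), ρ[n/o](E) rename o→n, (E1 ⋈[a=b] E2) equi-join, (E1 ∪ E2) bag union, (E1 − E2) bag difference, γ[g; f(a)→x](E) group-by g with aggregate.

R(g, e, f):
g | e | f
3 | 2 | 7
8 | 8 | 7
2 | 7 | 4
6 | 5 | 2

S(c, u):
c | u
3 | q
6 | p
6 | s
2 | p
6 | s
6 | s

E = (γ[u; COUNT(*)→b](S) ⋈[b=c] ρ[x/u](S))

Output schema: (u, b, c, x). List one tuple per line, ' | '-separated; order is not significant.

Stepwise |·|:
  S → 6
  γ[u; COUNT(*)→b](S) → 3
  S → 6
  ρ[x/u](S) → 6
  (γ[u; COUNT(*)→b](S) ⋈[b=c] ρ[x/u](S)) → 2

== RESULT ==
u | b | c | x
p | 2 | 2 | p
s | 3 | 3 | q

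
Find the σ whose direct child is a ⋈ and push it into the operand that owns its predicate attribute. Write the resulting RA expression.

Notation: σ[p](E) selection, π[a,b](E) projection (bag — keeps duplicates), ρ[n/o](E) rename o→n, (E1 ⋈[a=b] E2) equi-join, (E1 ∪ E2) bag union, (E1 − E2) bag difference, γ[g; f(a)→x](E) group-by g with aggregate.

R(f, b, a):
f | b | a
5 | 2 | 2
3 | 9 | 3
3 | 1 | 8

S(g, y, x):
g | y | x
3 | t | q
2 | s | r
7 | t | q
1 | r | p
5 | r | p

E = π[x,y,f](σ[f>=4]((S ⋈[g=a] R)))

σ filters on f, owned by the right side.
E' = π[x,y,f]((S ⋈[g=a] σ[f>=4](R)))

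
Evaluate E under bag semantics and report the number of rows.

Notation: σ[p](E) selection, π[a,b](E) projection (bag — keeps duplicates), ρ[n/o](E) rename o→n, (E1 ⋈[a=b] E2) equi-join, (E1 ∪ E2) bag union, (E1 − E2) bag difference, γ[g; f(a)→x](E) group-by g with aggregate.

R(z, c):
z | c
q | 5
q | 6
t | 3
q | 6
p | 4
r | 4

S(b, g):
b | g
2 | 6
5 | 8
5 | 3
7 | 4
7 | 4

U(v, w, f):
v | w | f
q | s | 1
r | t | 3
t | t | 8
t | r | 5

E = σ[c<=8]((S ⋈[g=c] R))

Per-node cardinality:
  S → 5
  R → 6
  (S ⋈[g=c] R) → 7
  σ[c<=8]((S ⋈[g=c] R)) → 7

|E| = 7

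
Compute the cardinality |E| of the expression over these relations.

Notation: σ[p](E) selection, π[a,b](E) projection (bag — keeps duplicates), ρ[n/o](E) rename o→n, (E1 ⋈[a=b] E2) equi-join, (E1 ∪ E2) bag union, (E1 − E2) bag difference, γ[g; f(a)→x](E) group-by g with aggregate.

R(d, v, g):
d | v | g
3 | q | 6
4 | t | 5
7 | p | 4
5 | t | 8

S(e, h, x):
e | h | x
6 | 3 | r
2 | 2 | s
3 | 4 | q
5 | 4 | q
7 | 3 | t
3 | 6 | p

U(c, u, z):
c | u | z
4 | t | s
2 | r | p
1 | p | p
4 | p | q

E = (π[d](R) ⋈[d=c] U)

Subexpression sizes:
  R → 4
  π[d](R) → 4
  U → 4
  (π[d](R) ⋈[d=c] U) → 2

|E| = 2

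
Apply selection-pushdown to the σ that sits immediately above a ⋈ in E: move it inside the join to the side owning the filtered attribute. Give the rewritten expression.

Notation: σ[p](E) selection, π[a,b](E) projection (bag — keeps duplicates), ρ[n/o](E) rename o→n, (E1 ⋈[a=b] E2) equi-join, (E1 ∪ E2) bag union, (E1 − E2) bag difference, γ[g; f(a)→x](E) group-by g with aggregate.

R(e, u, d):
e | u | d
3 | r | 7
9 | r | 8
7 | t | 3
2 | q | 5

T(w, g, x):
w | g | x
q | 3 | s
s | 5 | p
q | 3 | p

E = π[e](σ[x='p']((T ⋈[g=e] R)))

σ filters on x, owned by the left side.
E' = π[e]((σ[x='p'](T) ⋈[g=e] R))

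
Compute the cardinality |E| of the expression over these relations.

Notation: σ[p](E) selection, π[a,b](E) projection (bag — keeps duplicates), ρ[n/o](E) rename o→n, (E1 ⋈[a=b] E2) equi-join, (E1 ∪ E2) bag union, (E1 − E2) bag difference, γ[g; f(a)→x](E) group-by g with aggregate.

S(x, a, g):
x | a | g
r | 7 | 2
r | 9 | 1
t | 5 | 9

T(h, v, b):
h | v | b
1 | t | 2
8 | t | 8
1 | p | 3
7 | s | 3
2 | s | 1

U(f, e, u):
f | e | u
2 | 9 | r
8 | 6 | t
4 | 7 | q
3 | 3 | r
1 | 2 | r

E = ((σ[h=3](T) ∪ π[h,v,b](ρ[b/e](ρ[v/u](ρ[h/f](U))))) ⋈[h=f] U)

Subexpression sizes:
  T → 5
  σ[h=3](T) → 0
  U → 5
  ρ[h/f](U) → 5
  ρ[v/u](ρ[h/f](U)) → 5
  ρ[b/e](ρ[v/u](ρ[h/f](U))) → 5
  π[h,v,b](ρ[b/e](ρ[v/u](ρ[h/f](U)))) → 5
  (σ[h=3](T) ∪ π[h,v,b](ρ[b/e](ρ[v/u](ρ[h/f](U))))) → 5
  U → 5
  ((σ[h=3](T) ∪ π[h,v,b](ρ[b/e](ρ[v/u](ρ[h/f](U))))) ⋈[h=f] U) → 5

|E| = 5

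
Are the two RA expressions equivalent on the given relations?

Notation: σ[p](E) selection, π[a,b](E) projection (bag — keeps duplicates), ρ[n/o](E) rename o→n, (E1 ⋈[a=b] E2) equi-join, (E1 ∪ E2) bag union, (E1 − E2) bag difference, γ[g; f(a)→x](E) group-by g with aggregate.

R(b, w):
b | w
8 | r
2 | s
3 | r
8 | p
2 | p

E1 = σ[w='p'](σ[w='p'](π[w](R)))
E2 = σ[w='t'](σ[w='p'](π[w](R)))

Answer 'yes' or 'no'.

E1 subexpression sizes:
  R → 5
  π[w](R) → 5
  σ[w='p'](π[w](R)) → 2
  σ[w='p'](σ[w='p'](π[w](R))) → 2
E2 subexpression sizes:
  R → 5
  π[w](R) → 5
  σ[w='p'](π[w](R)) → 2
  σ[w='t'](σ[w='p'](π[w](R))) → 0

E1 result:
w
p
p
E2 result:
w
(0 rows)
Witness: ('p',) appears 2× in E1 but 0× in E2.

no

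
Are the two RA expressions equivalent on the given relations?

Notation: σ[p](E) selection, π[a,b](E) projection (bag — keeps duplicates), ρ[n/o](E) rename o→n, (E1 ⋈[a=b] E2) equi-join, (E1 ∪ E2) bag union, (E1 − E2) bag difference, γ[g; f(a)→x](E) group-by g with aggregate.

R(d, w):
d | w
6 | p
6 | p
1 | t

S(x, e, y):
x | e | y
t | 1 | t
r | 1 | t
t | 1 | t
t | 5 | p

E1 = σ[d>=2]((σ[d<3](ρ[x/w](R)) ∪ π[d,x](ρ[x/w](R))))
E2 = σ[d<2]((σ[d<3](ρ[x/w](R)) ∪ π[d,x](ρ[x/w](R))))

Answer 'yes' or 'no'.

E1 per-node cardinality:
  R → 3
  ρ[x/w](R) → 3
  σ[d<3](ρ[x/w](R)) → 1
  R → 3
  ρ[x/w](R) → 3
  π[d,x](ρ[x/w](R)) → 3
  (σ[d<3](ρ[x/w](R)) ∪ π[d,x](ρ[x/w](R))) → 4
  σ[d>=2]((σ[d<3](ρ[x/w](R)) ∪ π[d,x](ρ[x/w](R)))) → 2
E2 per-node cardinality:
  R → 3
  ρ[x/w](R) → 3
  σ[d<3](ρ[x/w](R)) → 1
  R → 3
  ρ[x/w](R) → 3
  π[d,x](ρ[x/w](R)) → 3
  (σ[d<3](ρ[x/w](R)) ∪ π[d,x](ρ[x/w](R))) → 4
  σ[d<2]((σ[d<3](ρ[x/w](R)) ∪ π[d,x](ρ[x/w](R)))) → 2

E1 result:
d | x
6 | p
6 | p
E2 result:
d | x
1 | t
1 | t
Witness: (6, 'p') appears 2× in E1 but 0× in E2.

no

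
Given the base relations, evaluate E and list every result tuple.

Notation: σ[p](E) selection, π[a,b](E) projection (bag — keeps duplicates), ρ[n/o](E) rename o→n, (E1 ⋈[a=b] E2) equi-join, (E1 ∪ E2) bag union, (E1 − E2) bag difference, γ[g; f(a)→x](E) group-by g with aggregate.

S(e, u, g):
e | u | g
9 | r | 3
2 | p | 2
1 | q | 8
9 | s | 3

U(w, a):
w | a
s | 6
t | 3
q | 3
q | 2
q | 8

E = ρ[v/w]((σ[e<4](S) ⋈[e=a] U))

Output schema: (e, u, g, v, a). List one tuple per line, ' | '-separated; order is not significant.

Row counts bottom-up:
  S → 4
  σ[e<4](S) → 2
  U → 5
  (σ[e<4](S) ⋈[e=a] U) → 1
  ρ[v/w]((σ[e<4](S) ⋈[e=a] U)) → 1

== RESULT ==
e | u | g | v | a
2 | p | 2 | q | 2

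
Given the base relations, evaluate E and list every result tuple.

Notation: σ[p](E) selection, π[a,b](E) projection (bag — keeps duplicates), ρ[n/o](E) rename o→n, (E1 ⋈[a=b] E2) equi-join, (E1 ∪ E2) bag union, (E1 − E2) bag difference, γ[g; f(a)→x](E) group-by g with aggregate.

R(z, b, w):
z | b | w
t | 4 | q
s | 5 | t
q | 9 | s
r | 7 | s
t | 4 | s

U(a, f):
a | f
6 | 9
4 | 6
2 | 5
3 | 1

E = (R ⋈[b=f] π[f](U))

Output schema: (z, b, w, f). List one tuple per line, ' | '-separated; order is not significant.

Row counts bottom-up:
  R → 5
  U → 4
  π[f](U) → 4
  (R ⋈[b=f] π[f](U)) → 2

== RESULT ==
z | b | w | f
q | 9 | s | 9
s | 5 | t | 5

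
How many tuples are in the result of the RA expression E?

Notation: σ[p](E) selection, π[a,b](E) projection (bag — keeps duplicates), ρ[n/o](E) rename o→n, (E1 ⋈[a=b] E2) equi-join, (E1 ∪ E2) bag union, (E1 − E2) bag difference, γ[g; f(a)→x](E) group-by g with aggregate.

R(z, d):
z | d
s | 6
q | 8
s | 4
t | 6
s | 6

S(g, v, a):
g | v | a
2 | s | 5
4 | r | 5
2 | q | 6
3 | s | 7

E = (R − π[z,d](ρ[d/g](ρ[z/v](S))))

Row counts bottom-up:
  R → 5
  S → 4
  ρ[z/v](S) → 4
  ρ[d/g](ρ[z/v](S)) → 4
  π[z,d](ρ[d/g](ρ[z/v](S))) → 4
  (R − π[z,d](ρ[d/g](ρ[z/v](S)))) → 5

|E| = 5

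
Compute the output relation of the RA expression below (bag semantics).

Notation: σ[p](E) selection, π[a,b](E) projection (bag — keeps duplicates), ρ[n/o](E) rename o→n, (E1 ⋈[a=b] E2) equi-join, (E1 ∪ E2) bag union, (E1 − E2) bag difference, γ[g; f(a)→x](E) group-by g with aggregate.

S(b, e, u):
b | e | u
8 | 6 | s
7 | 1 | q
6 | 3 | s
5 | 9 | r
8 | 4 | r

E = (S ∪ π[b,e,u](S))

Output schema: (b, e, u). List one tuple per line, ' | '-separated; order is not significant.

Subexpression sizes:
  S → 5
  S → 5
  π[b,e,u](S) → 5
  (S ∪ π[b,e,u](S)) → 10

== RESULT ==
b | e | u
5 | 9 | r
5 | 9 | r
6 | 3 | s
6 | 3 | s
7 | 1 | q
7 | 1 | q
8 | 4 | r
8 | 4 | r
8 | 6 | s
8 | 6 | s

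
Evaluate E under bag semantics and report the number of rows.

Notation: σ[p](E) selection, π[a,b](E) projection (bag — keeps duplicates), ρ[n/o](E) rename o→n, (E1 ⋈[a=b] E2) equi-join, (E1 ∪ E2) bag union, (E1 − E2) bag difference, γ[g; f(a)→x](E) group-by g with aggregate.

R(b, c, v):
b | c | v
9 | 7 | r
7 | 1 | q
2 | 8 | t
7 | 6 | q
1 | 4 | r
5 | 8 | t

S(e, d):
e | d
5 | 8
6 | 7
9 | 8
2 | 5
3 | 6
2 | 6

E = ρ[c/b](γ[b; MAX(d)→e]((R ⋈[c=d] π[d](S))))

Per-node cardinality:
  R → 6
  S → 6
  π[d](S) → 6
  (R ⋈[c=d] π[d](S)) → 7
  γ[b; MAX(d)→e]((R ⋈[c=d] π[d](S))) → 4
  ρ[c/b](γ[b; MAX(d)→e]((R ⋈[c=d] π[d](S)))) → 4

|E| = 4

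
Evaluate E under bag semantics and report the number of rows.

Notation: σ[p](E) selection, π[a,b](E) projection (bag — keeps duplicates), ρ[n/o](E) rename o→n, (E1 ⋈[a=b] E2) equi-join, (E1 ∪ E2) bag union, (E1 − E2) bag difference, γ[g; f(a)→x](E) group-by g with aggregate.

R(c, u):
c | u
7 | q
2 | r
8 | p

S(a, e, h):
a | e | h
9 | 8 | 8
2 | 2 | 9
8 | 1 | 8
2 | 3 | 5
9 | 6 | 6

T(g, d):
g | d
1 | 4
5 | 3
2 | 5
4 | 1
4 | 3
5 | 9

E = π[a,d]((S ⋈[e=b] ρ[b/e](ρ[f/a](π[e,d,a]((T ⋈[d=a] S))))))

Row counts bottom-up:
  S → 5
  T → 6
  S → 5
  (T ⋈[d=a] S) → 2
  π[e,d,a]((T ⋈[d=a] S)) → 2
  ρ[f/a](π[e,d,a]((T ⋈[d=a] S))) → 2
  ρ[b/e](ρ[f/a](π[e,d,a]((T ⋈[d=a] S)))) → 2
  (S ⋈[e=b] ρ[b/e](ρ[f/a](π[e,d,a]((T ⋈[d=a] S))))) → 2
  π[a,d]((S ⋈[e=b] ρ[b/e](ρ[f/a](π[e,d,a]((T ⋈[d=a] S)))))) → 2

|E| = 2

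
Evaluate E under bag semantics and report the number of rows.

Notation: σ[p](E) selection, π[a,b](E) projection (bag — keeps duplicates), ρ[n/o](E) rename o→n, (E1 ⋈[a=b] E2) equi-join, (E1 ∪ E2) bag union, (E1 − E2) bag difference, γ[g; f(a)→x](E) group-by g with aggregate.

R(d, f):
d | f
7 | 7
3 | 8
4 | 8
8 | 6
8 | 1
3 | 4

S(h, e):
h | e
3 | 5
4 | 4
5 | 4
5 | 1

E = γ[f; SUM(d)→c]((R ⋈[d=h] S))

Per-node cardinality:
  R → 6
  S → 4
  (R ⋈[d=h] S) → 3
  γ[f; SUM(d)→c]((R ⋈[d=h] S)) → 2

|E| = 2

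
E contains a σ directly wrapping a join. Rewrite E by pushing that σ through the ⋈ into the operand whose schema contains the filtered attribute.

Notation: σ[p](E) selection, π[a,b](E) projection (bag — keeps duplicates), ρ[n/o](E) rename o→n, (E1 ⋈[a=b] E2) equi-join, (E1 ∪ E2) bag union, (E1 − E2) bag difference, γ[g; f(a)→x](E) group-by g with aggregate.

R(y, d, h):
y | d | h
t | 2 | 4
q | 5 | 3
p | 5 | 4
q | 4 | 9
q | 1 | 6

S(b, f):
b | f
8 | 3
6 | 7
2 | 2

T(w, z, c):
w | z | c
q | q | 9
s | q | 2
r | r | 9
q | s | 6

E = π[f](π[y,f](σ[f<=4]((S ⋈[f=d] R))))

σ filters on f, owned by the left side.
E' = π[f](π[y,f]((σ[f<=4](S) ⋈[f=d] R)))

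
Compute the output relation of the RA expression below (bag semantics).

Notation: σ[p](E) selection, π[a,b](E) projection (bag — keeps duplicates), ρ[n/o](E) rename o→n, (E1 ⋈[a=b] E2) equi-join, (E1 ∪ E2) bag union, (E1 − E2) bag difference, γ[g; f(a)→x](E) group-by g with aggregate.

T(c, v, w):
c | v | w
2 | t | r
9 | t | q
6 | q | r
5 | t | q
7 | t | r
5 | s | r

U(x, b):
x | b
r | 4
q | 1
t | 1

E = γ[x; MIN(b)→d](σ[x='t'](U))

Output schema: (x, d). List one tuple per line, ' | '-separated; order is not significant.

Stepwise |·|:
  U → 3
  σ[x='t'](U) → 1
  γ[x; MIN(b)→d](σ[x='t'](U)) → 1

== RESULT ==
x | d
t | 1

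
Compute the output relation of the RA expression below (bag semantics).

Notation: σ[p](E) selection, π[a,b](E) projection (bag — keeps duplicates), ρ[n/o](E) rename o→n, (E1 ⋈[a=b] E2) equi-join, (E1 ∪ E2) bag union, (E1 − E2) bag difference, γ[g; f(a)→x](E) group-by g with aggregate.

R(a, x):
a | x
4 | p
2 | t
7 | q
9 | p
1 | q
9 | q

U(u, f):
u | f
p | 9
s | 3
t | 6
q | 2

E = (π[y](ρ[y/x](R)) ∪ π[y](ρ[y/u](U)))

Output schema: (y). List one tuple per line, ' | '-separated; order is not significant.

Per-node cardinality:
  R → 6
  ρ[y/x](R) → 6
  π[y](ρ[y/x](R)) → 6
  U → 4
  ρ[y/u](U) → 4
  π[y](ρ[y/u](U)) → 4
  (π[y](ρ[y/x](R)) ∪ π[y](ρ[y/u](U))) → 10

== RESULT ==
y
p
p
p
q
q
q
q
s
t
t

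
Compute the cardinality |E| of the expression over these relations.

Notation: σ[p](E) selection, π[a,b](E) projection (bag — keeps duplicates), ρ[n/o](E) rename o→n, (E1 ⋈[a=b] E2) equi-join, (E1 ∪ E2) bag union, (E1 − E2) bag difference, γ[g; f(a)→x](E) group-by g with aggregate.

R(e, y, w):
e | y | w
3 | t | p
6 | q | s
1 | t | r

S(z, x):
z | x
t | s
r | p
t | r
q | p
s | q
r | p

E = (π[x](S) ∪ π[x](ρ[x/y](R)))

Stepwise |·|:
  S → 6
  π[x](S) → 6
  R → 3
  ρ[x/y](R) → 3
  π[x](ρ[x/y](R)) → 3
  (π[x](S) ∪ π[x](ρ[x/y](R))) → 9

|E| = 9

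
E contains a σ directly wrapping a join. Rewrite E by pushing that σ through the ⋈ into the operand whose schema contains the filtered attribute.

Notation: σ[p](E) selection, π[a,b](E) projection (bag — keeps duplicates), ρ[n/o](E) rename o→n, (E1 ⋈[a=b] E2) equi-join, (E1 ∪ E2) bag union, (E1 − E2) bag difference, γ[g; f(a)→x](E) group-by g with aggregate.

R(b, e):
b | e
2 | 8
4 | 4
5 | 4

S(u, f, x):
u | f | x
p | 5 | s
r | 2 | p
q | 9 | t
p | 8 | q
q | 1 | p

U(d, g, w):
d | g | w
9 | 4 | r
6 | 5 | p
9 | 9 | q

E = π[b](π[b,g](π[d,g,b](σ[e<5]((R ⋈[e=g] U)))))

σ filters on e, owned by the left side.
E' = π[b](π[b,g](π[d,g,b]((σ[e<5](R) ⋈[e=g] U))))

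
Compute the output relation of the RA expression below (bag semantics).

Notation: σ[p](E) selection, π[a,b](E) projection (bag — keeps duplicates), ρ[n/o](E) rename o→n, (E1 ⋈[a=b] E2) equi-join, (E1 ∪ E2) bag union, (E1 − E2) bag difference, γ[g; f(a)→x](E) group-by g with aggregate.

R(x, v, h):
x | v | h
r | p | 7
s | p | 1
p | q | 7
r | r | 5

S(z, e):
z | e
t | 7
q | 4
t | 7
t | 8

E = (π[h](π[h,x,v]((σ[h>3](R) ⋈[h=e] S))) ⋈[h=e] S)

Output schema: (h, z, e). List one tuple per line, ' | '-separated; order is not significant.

Stepwise |·|:
  R → 4
  σ[h>3](R) → 3
  S → 4
  (σ[h>3](R) ⋈[h=e] S) → 4
  π[h,x,v]((σ[h>3](R) ⋈[h=e] S)) → 4
  π[h](π[h,x,v]((σ[h>3](R) ⋈[h=e] S))) → 4
  S → 4
  (π[h](π[h,x,v]((σ[h>3](R) ⋈[h=e] S))) ⋈[h=e] S) → 8

== RESULT ==
h | z | e
7 | t | 7
7 | t | 7
7 | t | 7
7 | t | 7
7 | t | 7
7 | t | 7
7 | t | 7
7 | t | 7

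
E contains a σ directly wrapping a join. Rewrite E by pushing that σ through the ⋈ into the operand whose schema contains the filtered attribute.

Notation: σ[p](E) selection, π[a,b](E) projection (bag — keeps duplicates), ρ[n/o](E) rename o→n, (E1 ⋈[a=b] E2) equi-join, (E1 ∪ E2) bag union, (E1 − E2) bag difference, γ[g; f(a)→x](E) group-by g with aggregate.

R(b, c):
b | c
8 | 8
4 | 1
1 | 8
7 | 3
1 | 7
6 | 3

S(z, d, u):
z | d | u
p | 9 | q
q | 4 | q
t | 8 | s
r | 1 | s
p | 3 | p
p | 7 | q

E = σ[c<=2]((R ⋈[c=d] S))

σ filters on c, owned by the left side.
E' = (σ[c<=2](R) ⋈[c=d] S)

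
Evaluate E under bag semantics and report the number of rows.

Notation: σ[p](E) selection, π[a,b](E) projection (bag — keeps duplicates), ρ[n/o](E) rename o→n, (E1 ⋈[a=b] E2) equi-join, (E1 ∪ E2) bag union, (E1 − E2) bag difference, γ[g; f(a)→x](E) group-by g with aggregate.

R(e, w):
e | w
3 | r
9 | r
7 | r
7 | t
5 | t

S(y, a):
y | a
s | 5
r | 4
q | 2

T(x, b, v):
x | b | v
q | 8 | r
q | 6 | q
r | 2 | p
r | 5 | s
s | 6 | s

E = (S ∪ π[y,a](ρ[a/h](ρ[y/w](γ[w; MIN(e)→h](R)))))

Subexpression sizes:
  S → 3
  R → 5
  γ[w; MIN(e)→h](R) → 2
  ρ[y/w](γ[w; MIN(e)→h](R)) → 2
  ρ[a/h](ρ[y/w](γ[w; MIN(e)→h](R))) → 2
  π[y,a](ρ[a/h](ρ[y/w](γ[w; MIN(e)→h](R)))) → 2
  (S ∪ π[y,a](ρ[a/h](ρ[y/w](γ[w; MIN(e)→h](R))))) → 5

|E| = 5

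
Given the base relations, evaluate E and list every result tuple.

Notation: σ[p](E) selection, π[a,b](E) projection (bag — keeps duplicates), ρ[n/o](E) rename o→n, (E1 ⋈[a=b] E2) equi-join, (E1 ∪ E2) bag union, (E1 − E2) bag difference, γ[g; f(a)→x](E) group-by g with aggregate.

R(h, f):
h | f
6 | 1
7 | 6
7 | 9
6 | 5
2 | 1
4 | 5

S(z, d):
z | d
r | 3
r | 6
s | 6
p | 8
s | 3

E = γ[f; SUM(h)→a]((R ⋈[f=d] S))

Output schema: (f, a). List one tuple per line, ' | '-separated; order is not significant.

Stepwise |·|:
  R → 6
  S → 5
  (R ⋈[f=d] S) → 2
  γ[f; SUM(h)→a]((R ⋈[f=d] S)) → 1

== RESULT ==
f | a
6 | 14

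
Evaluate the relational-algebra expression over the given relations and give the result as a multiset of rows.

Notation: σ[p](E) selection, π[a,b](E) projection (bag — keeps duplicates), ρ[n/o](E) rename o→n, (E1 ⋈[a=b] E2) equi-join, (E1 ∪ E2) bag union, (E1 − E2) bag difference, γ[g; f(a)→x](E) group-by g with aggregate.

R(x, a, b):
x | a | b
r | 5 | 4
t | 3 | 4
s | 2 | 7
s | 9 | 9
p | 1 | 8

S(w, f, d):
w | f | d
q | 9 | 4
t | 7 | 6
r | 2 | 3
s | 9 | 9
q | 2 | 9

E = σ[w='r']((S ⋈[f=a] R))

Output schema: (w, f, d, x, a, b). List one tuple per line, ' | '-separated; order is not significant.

Subexpression sizes:
  S → 5
  R → 5
  (S ⋈[f=a] R) → 4
  σ[w='r']((S ⋈[f=a] R)) → 1

== RESULT ==
w | f | d | x | a | b
r | 2 | 3 | s | 2 | 7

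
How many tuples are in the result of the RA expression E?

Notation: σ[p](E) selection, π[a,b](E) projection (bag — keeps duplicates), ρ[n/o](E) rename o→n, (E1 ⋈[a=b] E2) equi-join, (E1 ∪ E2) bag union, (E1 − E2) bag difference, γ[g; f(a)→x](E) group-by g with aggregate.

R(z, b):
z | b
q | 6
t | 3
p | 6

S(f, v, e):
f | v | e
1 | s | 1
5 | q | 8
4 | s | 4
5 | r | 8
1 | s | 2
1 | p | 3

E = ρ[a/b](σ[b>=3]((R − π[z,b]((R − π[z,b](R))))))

Stepwise |·|:
  R → 3
  R → 3
  R → 3
  π[z,b](R) → 3
  (R − π[z,b](R)) → 0
  π[z,b]((R − π[z,b](R))) → 0
  (R − π[z,b]((R − π[z,b](R)))) → 3
  σ[b>=3]((R − π[z,b]((R − π[z,b](R))))) → 3
  ρ[a/b](σ[b>=3]((R − π[z,b]((R − π[z,b](R)))))) → 3

|E| = 3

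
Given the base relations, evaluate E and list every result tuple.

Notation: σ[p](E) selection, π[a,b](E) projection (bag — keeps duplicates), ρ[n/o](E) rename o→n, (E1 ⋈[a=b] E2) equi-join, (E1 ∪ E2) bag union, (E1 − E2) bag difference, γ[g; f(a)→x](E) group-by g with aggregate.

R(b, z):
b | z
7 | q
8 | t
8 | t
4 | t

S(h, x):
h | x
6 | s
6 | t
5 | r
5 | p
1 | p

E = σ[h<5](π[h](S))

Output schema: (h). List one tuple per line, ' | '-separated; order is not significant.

Row counts bottom-up:
  S → 5
  π[h](S) → 5
  σ[h<5](π[h](S)) → 1

== RESULT ==
h
1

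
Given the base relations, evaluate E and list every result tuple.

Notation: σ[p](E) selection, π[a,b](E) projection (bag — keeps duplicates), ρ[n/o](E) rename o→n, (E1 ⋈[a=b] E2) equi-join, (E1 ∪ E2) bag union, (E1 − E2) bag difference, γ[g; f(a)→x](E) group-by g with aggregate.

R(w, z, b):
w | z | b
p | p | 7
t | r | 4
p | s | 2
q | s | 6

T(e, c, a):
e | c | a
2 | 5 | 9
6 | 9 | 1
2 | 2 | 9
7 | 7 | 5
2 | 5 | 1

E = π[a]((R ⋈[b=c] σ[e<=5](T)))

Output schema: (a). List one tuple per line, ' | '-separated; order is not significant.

Subexpression sizes:
  R → 4
  T → 5
  σ[e<=5](T) → 3
  (R ⋈[b=c] σ[e<=5](T)) → 1
  π[a]((R ⋈[b=c] σ[e<=5](T))) → 1

== RESULT ==
a
9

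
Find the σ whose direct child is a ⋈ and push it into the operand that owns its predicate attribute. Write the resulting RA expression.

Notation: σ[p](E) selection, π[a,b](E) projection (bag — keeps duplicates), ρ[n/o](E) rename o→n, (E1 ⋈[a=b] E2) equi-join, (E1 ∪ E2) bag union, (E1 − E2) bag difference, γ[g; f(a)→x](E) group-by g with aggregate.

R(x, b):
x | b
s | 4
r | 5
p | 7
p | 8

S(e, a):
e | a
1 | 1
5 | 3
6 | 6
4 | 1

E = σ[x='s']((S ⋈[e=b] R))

σ filters on x, owned by the right side.
E' = (S ⋈[e=b] σ[x='s'](R))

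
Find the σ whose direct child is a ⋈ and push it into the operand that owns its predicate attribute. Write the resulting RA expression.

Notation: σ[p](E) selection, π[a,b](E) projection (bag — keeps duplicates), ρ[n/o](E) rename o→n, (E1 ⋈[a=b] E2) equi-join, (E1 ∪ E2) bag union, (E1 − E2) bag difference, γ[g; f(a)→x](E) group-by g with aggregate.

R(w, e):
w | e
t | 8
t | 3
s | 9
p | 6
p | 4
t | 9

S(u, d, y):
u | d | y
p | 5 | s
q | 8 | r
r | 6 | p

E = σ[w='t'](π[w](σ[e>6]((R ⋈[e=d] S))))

σ filters on e, owned by the left side.
E' = σ[w='t'](π[w]((σ[e>6](R) ⋈[e=d] S)))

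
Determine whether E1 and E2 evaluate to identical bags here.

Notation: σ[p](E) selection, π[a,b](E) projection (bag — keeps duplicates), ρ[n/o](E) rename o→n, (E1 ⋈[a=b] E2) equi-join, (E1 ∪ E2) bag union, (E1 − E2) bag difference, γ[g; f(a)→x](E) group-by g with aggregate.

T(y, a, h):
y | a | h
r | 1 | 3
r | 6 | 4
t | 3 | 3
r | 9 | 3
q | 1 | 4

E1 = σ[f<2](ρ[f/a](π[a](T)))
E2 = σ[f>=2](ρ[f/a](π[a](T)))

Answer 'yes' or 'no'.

E1 stepwise |·|:
  T → 5
  π[a](T) → 5
  ρ[f/a](π[a](T)) → 5
  σ[f<2](ρ[f/a](π[a](T))) → 2
E2 stepwise |·|:
  T → 5
  π[a](T) → 5
  ρ[f/a](π[a](T)) → 5
  σ[f>=2](ρ[f/a](π[a](T))) → 3

E1 result:
f
1
1
E2 result:
f
3
6
9
Witness: (6,) appears 0× in E1 but 1× in E2.

no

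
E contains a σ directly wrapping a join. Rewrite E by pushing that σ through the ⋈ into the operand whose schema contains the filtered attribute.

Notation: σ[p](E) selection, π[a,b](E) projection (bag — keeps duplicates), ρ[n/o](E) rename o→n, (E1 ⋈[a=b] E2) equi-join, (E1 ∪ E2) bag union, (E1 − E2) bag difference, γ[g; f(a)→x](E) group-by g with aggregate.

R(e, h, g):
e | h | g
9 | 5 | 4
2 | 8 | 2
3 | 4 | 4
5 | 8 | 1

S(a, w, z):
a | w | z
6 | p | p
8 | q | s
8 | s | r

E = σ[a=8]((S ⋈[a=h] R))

σ filters on a, owned by the left side.
E' = (σ[a=8](S) ⋈[a=h] R)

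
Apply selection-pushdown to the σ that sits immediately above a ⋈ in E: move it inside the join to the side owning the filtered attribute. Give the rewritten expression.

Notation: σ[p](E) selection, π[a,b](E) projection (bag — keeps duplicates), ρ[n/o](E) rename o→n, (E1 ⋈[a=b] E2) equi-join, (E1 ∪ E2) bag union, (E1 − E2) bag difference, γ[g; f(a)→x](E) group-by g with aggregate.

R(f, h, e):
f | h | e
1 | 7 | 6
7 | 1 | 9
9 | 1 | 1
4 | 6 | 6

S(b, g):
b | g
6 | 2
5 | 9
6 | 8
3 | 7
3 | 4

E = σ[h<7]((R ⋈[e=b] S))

σ filters on h, owned by the left side.
E' = (σ[h<7](R) ⋈[e=b] S)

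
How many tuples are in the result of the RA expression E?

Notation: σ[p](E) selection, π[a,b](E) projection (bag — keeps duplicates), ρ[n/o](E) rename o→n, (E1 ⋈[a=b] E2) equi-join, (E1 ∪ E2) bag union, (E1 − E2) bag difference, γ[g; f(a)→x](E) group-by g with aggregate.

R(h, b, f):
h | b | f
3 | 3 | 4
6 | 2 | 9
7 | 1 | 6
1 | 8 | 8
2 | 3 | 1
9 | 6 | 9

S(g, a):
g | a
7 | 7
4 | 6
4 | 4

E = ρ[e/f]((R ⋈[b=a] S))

Row counts bottom-up:
  R → 6
  S → 3
  (R ⋈[b=a] S) → 1
  ρ[e/f]((R ⋈[b=a] S)) → 1

|E| = 1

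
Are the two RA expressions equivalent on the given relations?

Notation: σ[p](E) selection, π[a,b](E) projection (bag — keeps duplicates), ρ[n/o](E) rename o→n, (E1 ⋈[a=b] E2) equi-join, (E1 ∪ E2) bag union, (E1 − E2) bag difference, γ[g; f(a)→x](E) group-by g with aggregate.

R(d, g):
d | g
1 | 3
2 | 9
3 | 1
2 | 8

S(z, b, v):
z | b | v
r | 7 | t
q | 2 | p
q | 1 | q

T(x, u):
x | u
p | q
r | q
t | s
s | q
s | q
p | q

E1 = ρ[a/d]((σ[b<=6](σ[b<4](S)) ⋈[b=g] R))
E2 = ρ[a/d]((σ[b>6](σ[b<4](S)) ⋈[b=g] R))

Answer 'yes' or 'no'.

E1 stepwise |·|:
  S → 3
  σ[b<4](S) → 2
  σ[b<=6](σ[b<4](S)) → 2
  R → 4
  (σ[b<=6](σ[b<4](S)) ⋈[b=g] R) → 1
  ρ[a/d]((σ[b<=6](σ[b<4](S)) ⋈[b=g] R)) → 1
E2 stepwise |·|:
  S → 3
  σ[b<4](S) → 2
  σ[b>6](σ[b<4](S)) → 0
  R → 4
  (σ[b>6](σ[b<4](S)) ⋈[b=g] R) → 0
  ρ[a/d]((σ[b>6](σ[b<4](S)) ⋈[b=g] R)) → 0

E1 result:
z | b | v | a | g
q | 1 | q | 3 | 1
E2 result:
z | b | v | a | g
(0 rows)
Witness: ('q', 1, 'q', 3, 1) appears 1× in E1 but 0× in E2.

no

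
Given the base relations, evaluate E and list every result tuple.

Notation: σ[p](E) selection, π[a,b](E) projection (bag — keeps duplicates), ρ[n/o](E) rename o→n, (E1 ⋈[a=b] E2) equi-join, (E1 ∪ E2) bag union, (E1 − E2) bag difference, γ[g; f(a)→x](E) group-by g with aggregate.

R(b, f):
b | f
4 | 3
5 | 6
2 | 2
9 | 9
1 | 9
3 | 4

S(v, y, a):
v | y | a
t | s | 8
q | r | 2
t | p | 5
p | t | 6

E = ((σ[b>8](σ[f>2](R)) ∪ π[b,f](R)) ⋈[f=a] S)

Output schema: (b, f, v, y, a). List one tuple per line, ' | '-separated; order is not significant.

Per-node cardinality:
  R → 6
  σ[f>2](R) → 5
  σ[b>8](σ[f>2](R)) → 1
  R → 6
  π[b,f](R) → 6
  (σ[b>8](σ[f>2](R)) ∪ π[b,f](R)) → 7
  S → 4
  ((σ[b>8](σ[f>2](R)) ∪ π[b,f](R)) ⋈[f=a] S) → 2

== RESULT ==
b | f | v | y | a
2 | 2 | q | r | 2
5 | 6 | p | t | 6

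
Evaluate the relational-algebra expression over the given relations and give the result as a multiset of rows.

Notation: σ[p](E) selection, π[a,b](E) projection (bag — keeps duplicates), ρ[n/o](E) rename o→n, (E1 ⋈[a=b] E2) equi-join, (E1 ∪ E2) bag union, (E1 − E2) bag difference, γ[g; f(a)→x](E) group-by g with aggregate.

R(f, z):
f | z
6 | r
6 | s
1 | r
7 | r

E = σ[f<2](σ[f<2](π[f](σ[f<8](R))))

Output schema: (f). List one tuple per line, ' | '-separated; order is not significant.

Row counts bottom-up:
  R → 4
  σ[f<8](R) → 4
  π[f](σ[f<8](R)) → 4
  σ[f<2](π[f](σ[f<8](R))) → 1
  σ[f<2](σ[f<2](π[f](σ[f<8](R)))) → 1

== RESULT ==
f
1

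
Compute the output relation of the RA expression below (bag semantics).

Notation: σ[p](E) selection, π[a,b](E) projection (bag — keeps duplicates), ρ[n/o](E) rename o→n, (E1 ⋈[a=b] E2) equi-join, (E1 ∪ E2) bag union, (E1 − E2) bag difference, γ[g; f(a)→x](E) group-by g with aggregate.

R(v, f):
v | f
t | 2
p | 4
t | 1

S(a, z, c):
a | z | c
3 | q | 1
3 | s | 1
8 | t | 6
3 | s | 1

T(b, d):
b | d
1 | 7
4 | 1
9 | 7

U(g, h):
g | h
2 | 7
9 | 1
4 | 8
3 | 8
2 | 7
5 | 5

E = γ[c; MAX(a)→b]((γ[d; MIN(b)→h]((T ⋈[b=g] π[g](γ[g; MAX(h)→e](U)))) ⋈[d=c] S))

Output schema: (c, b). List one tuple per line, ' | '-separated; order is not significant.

Stepwise |·|:
  T → 3
  U → 6
  γ[g; MAX(h)→e](U) → 5
  π[g](γ[g; MAX(h)→e](U)) → 5
  (T ⋈[b=g] π[g](γ[g; MAX(h)→e](U))) → 2
  γ[d; MIN(b)→h]((T ⋈[b=g] π[g](γ[g; MAX(h)→e](U)))) → 2
  S → 4
  (γ[d; MIN(b)→h]((T ⋈[b=g] π[g](γ[g; MAX(h)→e](U)))) ⋈[d=c] S) → 3
  γ[c; MAX(a)→b]((γ[d; MIN(b)→h]((T ⋈[b=g] π[g](γ[g; MAX(h)→e](U)))) ⋈[d=c] S)) → 1

== RESULT ==
c | b
1 | 3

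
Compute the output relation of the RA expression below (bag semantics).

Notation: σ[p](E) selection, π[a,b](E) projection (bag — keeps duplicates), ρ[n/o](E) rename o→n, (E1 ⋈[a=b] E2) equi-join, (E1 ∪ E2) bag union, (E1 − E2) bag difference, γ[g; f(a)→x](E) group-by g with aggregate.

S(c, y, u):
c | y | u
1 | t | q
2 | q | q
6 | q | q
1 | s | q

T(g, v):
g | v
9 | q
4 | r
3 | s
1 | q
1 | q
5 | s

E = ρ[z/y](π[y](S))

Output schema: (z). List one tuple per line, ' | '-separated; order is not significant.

Subexpression sizes:
  S → 4
  π[y](S) → 4
  ρ[z/y](π[y](S)) → 4

== RESULT ==
z
q
q
s
t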